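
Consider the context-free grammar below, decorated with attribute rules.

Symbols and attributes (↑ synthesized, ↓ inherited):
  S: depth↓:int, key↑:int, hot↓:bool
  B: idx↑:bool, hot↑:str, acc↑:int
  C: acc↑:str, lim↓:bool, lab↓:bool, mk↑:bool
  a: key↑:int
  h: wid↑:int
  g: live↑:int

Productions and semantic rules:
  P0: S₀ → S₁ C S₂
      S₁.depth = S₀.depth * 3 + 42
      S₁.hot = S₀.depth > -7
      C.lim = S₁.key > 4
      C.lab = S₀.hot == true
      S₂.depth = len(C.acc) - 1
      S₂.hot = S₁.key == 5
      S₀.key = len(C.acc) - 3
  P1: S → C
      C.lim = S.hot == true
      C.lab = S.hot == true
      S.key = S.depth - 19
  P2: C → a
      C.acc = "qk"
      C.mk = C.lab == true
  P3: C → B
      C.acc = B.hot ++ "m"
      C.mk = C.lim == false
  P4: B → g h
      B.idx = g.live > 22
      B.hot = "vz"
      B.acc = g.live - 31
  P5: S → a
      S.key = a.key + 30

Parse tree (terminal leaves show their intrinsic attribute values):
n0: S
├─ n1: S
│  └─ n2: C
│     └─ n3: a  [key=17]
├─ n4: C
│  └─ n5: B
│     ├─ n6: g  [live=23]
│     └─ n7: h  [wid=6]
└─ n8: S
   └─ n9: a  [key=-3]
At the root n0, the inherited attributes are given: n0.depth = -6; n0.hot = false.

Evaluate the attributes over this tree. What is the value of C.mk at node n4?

1. n0.depth = -6  [given at root]
2. n0.hot = false  [given at root]
3. n1.depth = 24  [S₀.depth * 3 + 42]
4. n1.hot = true  [S₀.depth > -7]
5. n2.lim = true  [S.hot == true]
6. n2.lab = true  [S.hot == true]
7. n3.key = 17  [terminal]
8. n2.acc = "qk"  ["qk"]
9. n2.mk = true  [C.lab == true]
10. n1.key = 5  [S.depth - 19]
11. n4.lim = true  [S₁.key > 4]
12. n4.lab = false  [S₀.hot == true]
13. n6.live = 23  [terminal]
14. n7.wid = 6  [terminal]
15. n5.idx = true  [g.live > 22]
16. n5.hot = "vz"  ["vz"]
17. n5.acc = -8  [g.live - 31]
18. n4.acc = "vzm"  [B.hot ++ "m"]
19. n4.mk = false  [C.lim == false]
20. n8.depth = 2  [len(C.acc) - 1]
21. n8.hot = true  [S₁.key == 5]
22. n9.key = -3  [terminal]
23. n8.key = 27  [a.key + 30]
24. n0.key = 0  [len(C.acc) - 3]

false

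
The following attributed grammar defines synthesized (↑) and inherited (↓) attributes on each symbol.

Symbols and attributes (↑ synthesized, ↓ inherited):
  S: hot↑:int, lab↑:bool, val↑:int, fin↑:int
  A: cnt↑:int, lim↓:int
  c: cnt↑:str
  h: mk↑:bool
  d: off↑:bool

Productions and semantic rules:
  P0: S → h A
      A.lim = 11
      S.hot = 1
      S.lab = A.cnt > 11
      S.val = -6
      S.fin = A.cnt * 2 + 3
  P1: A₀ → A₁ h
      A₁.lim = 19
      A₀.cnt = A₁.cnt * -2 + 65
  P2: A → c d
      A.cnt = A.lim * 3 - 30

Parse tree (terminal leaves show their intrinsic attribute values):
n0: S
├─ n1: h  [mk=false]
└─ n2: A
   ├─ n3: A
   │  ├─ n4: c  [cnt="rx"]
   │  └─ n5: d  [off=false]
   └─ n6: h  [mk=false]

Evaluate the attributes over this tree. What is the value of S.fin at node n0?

25

1. n1.mk = false  [terminal]
2. n2.lim = 11  [11]
3. n3.lim = 19  [19]
4. n4.cnt = "rx"  [terminal]
5. n5.off = false  [terminal]
6. n3.cnt = 27  [A.lim * 3 - 30]
7. n6.mk = false  [terminal]
8. n2.cnt = 11  [A₁.cnt * -2 + 65]
9. n0.hot = 1  [1]
10. n0.lab = false  [A.cnt > 11]
11. n0.val = -6  [-6]
12. n0.fin = 25  [A.cnt * 2 + 3]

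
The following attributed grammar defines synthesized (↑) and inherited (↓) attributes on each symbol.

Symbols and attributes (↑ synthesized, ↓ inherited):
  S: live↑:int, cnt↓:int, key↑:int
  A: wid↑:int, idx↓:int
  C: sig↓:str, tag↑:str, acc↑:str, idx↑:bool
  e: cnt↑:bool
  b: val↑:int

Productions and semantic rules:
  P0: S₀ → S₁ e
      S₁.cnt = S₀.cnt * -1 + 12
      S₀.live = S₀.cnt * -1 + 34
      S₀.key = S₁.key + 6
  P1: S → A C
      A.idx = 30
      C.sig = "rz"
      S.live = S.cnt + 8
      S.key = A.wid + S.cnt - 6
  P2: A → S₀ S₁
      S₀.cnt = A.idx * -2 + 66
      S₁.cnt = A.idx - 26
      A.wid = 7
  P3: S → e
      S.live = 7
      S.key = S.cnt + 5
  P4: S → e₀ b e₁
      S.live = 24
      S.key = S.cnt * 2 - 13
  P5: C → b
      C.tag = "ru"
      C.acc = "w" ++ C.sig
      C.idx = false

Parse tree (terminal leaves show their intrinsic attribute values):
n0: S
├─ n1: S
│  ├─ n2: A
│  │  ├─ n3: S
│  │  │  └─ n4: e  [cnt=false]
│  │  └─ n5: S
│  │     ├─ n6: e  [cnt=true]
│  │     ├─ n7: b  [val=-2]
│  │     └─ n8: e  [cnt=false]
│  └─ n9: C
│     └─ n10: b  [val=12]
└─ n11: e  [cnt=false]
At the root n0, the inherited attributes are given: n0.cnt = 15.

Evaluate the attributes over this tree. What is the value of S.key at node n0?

1. n0.cnt = 15  [given at root]
2. n1.cnt = -3  [S₀.cnt * -1 + 12]
3. n2.idx = 30  [30]
4. n3.cnt = 6  [A.idx * -2 + 66]
5. n4.cnt = false  [terminal]
6. n3.live = 7  [7]
7. n3.key = 11  [S.cnt + 5]
8. n5.cnt = 4  [A.idx - 26]
9. n6.cnt = true  [terminal]
10. n7.val = -2  [terminal]
11. n8.cnt = false  [terminal]
12. n5.live = 24  [24]
13. n5.key = -5  [S.cnt * 2 - 13]
14. n2.wid = 7  [7]
15. n9.sig = "rz"  ["rz"]
16. n10.val = 12  [terminal]
17. n9.tag = "ru"  ["ru"]
18. n9.acc = "wrz"  ["w" ++ C.sig]
19. n9.idx = false  [false]
20. n1.live = 5  [S.cnt + 8]
21. n1.key = -2  [A.wid + S.cnt - 6]
22. n11.cnt = false  [terminal]
23. n0.live = 19  [S₀.cnt * -1 + 34]
24. n0.key = 4  [S₁.key + 6]

4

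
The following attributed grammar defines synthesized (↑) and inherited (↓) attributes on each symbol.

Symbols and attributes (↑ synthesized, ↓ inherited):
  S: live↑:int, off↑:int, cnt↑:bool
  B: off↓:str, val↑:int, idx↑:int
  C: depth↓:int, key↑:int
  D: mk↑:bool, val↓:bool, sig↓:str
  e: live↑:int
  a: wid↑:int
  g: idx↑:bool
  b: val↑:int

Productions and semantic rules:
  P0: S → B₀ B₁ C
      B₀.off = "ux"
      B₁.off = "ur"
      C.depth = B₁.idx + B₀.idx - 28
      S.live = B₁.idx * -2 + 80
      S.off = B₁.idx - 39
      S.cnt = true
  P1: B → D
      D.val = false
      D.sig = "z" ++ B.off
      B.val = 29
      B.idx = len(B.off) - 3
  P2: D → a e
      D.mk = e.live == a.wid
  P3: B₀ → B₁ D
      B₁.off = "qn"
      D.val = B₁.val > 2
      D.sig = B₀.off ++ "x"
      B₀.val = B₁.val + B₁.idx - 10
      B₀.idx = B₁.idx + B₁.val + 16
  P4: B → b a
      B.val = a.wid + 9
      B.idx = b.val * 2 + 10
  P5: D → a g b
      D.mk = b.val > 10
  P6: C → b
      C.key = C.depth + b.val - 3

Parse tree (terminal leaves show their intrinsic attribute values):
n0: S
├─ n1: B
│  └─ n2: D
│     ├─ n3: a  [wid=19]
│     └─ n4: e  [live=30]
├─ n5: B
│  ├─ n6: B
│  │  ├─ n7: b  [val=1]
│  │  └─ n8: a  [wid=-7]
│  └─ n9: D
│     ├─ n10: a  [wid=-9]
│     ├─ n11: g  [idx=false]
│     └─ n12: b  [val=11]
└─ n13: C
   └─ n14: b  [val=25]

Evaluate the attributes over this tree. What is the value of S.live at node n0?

1. n1.off = "ux"  ["ux"]
2. n2.val = false  [false]
3. n2.sig = "zux"  ["z" ++ B.off]
4. n3.wid = 19  [terminal]
5. n4.live = 30  [terminal]
6. n2.mk = false  [e.live == a.wid]
7. n1.val = 29  [29]
8. n1.idx = -1  [len(B.off) - 3]
9. n5.off = "ur"  ["ur"]
10. n6.off = "qn"  ["qn"]
11. n7.val = 1  [terminal]
12. n8.wid = -7  [terminal]
13. n6.val = 2  [a.wid + 9]
14. n6.idx = 12  [b.val * 2 + 10]
15. n9.val = false  [B₁.val > 2]
16. n9.sig = "urx"  [B₀.off ++ "x"]
17. n10.wid = -9  [terminal]
18. n11.idx = false  [terminal]
19. n12.val = 11  [terminal]
20. n9.mk = true  [b.val > 10]
21. n5.val = 4  [B₁.val + B₁.idx - 10]
22. n5.idx = 30  [B₁.idx + B₁.val + 16]
23. n13.depth = 1  [B₁.idx + B₀.idx - 28]
24. n14.val = 25  [terminal]
25. n13.key = 23  [C.depth + b.val - 3]
26. n0.live = 20  [B₁.idx * -2 + 80]
27. n0.off = -9  [B₁.idx - 39]
28. n0.cnt = true  [true]

20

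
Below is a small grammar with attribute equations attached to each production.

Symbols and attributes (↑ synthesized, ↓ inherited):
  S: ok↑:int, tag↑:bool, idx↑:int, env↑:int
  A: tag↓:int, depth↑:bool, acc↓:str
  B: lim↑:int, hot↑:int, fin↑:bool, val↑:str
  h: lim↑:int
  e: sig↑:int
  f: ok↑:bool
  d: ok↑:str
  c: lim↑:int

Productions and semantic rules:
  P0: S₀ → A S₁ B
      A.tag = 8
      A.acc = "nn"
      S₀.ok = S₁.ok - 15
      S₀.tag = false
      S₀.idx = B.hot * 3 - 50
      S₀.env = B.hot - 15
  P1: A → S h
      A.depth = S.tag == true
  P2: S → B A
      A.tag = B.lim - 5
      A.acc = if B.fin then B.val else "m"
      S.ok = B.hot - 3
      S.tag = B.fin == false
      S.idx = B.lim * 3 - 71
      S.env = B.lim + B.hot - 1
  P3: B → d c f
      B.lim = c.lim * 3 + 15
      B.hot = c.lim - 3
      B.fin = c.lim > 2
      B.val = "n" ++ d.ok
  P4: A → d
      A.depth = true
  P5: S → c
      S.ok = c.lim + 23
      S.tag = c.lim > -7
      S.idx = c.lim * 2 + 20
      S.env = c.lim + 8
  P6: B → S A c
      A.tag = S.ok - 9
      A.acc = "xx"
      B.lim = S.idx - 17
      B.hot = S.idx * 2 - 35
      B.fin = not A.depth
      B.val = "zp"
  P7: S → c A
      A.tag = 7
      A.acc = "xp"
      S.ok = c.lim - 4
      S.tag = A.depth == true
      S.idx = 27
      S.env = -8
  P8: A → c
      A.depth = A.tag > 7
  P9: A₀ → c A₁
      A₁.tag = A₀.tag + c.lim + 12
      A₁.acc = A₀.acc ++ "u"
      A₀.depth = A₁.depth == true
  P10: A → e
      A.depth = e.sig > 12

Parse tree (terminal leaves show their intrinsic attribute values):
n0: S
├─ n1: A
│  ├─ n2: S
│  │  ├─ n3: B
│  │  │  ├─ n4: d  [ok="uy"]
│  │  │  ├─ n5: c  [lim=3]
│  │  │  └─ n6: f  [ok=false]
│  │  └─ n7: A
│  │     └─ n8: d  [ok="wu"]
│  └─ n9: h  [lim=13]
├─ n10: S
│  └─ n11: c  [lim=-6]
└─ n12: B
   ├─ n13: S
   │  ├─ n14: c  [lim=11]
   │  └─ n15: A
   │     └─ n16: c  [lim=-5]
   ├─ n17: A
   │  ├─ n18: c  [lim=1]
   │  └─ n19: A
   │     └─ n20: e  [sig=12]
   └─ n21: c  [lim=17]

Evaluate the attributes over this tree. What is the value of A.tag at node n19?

11

1. n1.tag = 8  [8]
2. n1.acc = "nn"  ["nn"]
3. n4.ok = "uy"  [terminal]
4. n5.lim = 3  [terminal]
5. n6.ok = false  [terminal]
6. n3.lim = 24  [c.lim * 3 + 15]
7. n3.hot = 0  [c.lim - 3]
8. n3.fin = true  [c.lim > 2]
9. n3.val = "nuy"  ["n" ++ d.ok]
10. n7.tag = 19  [B.lim - 5]
11. n7.acc = "nuy"  [if B.fin then B.val else "m"]
12. n8.ok = "wu"  [terminal]
13. n7.depth = true  [true]
14. n2.ok = -3  [B.hot - 3]
15. n2.tag = false  [B.fin == false]
16. n2.idx = 1  [B.lim * 3 - 71]
17. n2.env = 23  [B.lim + B.hot - 1]
18. n9.lim = 13  [terminal]
19. n1.depth = false  [S.tag == true]
20. n11.lim = -6  [terminal]
21. n10.ok = 17  [c.lim + 23]
22. n10.tag = true  [c.lim > -7]
23. n10.idx = 8  [c.lim * 2 + 20]
24. n10.env = 2  [c.lim + 8]
25. n14.lim = 11  [terminal]
26. n15.tag = 7  [7]
27. n15.acc = "xp"  ["xp"]
28. n16.lim = -5  [terminal]
29. n15.depth = false  [A.tag > 7]
30. n13.ok = 7  [c.lim - 4]
31. n13.tag = false  [A.depth == true]
32. n13.idx = 27  [27]
33. n13.env = -8  [-8]
34. n17.tag = -2  [S.ok - 9]
35. n17.acc = "xx"  ["xx"]
36. n18.lim = 1  [terminal]
37. n19.tag = 11  [A₀.tag + c.lim + 12]
38. n19.acc = "xxu"  [A₀.acc ++ "u"]
39. n20.sig = 12  [terminal]
40. n19.depth = false  [e.sig > 12]
41. n17.depth = false  [A₁.depth == true]
42. n21.lim = 17  [terminal]
43. n12.lim = 10  [S.idx - 17]
44. n12.hot = 19  [S.idx * 2 - 35]
45. n12.fin = true  [not A.depth]
46. n12.val = "zp"  ["zp"]
47. n0.ok = 2  [S₁.ok - 15]
48. n0.tag = false  [false]
49. n0.idx = 7  [B.hot * 3 - 50]
50. n0.env = 4  [B.hot - 15]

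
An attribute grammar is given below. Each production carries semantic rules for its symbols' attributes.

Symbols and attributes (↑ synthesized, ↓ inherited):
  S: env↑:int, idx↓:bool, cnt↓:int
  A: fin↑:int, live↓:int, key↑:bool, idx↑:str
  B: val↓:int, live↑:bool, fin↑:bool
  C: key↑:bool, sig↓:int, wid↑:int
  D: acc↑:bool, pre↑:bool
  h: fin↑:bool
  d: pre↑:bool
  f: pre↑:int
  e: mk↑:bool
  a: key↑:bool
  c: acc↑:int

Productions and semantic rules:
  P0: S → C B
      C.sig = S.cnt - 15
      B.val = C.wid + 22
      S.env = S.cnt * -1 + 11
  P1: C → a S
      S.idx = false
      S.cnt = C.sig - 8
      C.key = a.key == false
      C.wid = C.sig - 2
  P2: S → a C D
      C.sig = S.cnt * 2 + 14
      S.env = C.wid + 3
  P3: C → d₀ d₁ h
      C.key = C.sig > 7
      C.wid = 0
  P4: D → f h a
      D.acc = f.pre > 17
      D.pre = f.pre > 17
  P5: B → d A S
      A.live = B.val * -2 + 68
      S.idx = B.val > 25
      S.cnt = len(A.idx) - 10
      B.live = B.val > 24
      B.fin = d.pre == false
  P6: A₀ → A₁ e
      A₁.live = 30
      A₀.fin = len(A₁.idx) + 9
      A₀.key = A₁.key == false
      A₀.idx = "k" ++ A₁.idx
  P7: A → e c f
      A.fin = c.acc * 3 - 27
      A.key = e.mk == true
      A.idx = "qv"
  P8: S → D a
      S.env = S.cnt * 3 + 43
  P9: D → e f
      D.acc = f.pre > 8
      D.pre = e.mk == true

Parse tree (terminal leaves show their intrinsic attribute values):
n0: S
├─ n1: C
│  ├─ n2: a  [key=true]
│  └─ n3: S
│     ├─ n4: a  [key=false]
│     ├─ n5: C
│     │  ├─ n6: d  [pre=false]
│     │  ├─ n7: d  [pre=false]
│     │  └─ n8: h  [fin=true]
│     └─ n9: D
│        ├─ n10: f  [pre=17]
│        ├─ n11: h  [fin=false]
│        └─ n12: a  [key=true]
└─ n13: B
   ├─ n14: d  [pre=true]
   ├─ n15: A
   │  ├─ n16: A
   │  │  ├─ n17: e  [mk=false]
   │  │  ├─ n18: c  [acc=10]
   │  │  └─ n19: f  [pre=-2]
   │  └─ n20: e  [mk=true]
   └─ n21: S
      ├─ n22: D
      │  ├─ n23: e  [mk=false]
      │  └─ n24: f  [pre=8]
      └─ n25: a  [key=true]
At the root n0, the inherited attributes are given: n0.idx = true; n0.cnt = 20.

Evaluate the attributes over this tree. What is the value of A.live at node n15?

18

1. n0.idx = true  [given at root]
2. n0.cnt = 20  [given at root]
3. n1.sig = 5  [S.cnt - 15]
4. n2.key = true  [terminal]
5. n3.idx = false  [false]
6. n3.cnt = -3  [C.sig - 8]
7. n4.key = false  [terminal]
8. n5.sig = 8  [S.cnt * 2 + 14]
9. n6.pre = false  [terminal]
10. n7.pre = false  [terminal]
11. n8.fin = true  [terminal]
12. n5.key = true  [C.sig > 7]
13. n5.wid = 0  [0]
14. n10.pre = 17  [terminal]
15. n11.fin = false  [terminal]
16. n12.key = true  [terminal]
17. n9.acc = false  [f.pre > 17]
18. n9.pre = false  [f.pre > 17]
19. n3.env = 3  [C.wid + 3]
20. n1.key = false  [a.key == false]
21. n1.wid = 3  [C.sig - 2]
22. n13.val = 25  [C.wid + 22]
23. n14.pre = true  [terminal]
24. n15.live = 18  [B.val * -2 + 68]
25. n16.live = 30  [30]
26. n17.mk = false  [terminal]
27. n18.acc = 10  [terminal]
28. n19.pre = -2  [terminal]
29. n16.fin = 3  [c.acc * 3 - 27]
30. n16.key = false  [e.mk == true]
31. n16.idx = "qv"  ["qv"]
32. n20.mk = true  [terminal]
33. n15.fin = 11  [len(A₁.idx) + 9]
34. n15.key = true  [A₁.key == false]
35. n15.idx = "kqv"  ["k" ++ A₁.idx]
36. n21.idx = false  [B.val > 25]
37. n21.cnt = -7  [len(A.idx) - 10]
38. n23.mk = false  [terminal]
39. n24.pre = 8  [terminal]
40. n22.acc = false  [f.pre > 8]
41. n22.pre = false  [e.mk == true]
42. n25.key = true  [terminal]
43. n21.env = 22  [S.cnt * 3 + 43]
44. n13.live = true  [B.val > 24]
45. n13.fin = false  [d.pre == false]
46. n0.env = -9  [S.cnt * -1 + 11]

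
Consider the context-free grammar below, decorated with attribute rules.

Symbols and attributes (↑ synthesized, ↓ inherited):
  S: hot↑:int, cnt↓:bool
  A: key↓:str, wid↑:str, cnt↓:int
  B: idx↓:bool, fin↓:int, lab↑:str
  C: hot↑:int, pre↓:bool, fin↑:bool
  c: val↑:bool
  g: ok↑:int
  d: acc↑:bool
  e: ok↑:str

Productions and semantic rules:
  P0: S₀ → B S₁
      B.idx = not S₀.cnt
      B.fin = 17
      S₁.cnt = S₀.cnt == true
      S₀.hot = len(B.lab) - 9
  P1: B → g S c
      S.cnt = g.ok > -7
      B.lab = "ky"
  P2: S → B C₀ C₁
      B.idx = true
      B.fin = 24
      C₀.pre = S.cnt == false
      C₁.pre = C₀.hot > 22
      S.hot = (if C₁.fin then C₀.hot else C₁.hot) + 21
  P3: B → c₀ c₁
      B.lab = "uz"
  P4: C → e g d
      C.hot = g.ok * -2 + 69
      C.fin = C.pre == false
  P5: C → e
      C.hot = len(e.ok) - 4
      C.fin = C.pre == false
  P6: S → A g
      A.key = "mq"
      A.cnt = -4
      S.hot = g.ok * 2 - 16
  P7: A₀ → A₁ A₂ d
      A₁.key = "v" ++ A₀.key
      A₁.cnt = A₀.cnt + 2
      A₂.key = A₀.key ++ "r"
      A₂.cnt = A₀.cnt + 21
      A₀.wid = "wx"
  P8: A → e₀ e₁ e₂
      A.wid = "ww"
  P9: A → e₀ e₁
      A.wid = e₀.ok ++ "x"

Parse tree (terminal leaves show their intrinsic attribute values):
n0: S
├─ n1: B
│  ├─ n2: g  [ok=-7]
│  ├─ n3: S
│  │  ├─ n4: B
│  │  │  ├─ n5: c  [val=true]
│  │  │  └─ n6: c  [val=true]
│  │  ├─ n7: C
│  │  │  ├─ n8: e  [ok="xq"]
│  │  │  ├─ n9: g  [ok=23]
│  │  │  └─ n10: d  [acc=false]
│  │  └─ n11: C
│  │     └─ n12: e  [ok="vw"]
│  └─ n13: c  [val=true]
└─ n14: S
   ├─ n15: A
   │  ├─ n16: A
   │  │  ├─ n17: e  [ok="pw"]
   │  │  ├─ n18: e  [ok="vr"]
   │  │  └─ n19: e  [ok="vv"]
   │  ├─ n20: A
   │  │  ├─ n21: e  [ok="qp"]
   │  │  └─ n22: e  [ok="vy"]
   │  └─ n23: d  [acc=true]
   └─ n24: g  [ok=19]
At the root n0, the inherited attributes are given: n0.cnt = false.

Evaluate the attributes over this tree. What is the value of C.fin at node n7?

1. n0.cnt = false  [given at root]
2. n1.idx = true  [not S₀.cnt]
3. n1.fin = 17  [17]
4. n2.ok = -7  [terminal]
5. n3.cnt = false  [g.ok > -7]
6. n4.idx = true  [true]
7. n4.fin = 24  [24]
8. n5.val = true  [terminal]
9. n6.val = true  [terminal]
10. n4.lab = "uz"  ["uz"]
11. n7.pre = true  [S.cnt == false]
12. n8.ok = "xq"  [terminal]
13. n9.ok = 23  [terminal]
14. n10.acc = false  [terminal]
15. n7.hot = 23  [g.ok * -2 + 69]
16. n7.fin = false  [C.pre == false]
17. n11.pre = true  [C₀.hot > 22]
18. n12.ok = "vw"  [terminal]
19. n11.hot = -2  [len(e.ok) - 4]
20. n11.fin = false  [C.pre == false]
21. n3.hot = 19  [(if C₁.fin then C₀.hot else C₁.hot) + 21]
22. n13.val = true  [terminal]
23. n1.lab = "ky"  ["ky"]
24. n14.cnt = false  [S₀.cnt == true]
25. n15.key = "mq"  ["mq"]
26. n15.cnt = -4  [-4]
27. n16.key = "vmq"  ["v" ++ A₀.key]
28. n16.cnt = -2  [A₀.cnt + 2]
29. n17.ok = "pw"  [terminal]
30. n18.ok = "vr"  [terminal]
31. n19.ok = "vv"  [terminal]
32. n16.wid = "ww"  ["ww"]
33. n20.key = "mqr"  [A₀.key ++ "r"]
34. n20.cnt = 17  [A₀.cnt + 21]
35. n21.ok = "qp"  [terminal]
36. n22.ok = "vy"  [terminal]
37. n20.wid = "qpx"  [e₀.ok ++ "x"]
38. n23.acc = true  [terminal]
39. n15.wid = "wx"  ["wx"]
40. n24.ok = 19  [terminal]
41. n14.hot = 22  [g.ok * 2 - 16]
42. n0.hot = -7  [len(B.lab) - 9]

false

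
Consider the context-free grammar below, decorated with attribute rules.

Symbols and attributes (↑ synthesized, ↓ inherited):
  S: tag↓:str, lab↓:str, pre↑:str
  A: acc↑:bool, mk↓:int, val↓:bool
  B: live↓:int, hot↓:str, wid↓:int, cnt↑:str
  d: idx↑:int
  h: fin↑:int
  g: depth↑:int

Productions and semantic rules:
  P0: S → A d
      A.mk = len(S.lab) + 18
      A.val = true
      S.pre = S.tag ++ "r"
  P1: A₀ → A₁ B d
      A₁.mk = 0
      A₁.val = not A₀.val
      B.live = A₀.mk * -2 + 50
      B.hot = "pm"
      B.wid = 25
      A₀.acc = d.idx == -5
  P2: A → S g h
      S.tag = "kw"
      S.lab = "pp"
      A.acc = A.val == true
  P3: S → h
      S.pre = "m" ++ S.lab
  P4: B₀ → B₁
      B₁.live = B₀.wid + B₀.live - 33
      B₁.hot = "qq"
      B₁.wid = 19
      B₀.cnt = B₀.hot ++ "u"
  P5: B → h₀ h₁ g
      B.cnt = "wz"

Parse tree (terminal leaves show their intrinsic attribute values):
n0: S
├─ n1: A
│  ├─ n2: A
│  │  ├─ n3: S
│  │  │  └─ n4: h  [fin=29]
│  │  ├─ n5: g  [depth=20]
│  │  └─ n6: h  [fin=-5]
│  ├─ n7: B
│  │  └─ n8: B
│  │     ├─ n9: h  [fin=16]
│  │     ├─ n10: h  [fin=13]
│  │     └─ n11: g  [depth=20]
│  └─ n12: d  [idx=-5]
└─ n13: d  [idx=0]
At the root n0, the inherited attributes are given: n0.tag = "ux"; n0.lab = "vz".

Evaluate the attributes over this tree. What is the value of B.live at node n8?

1. n0.tag = "ux"  [given at root]
2. n0.lab = "vz"  [given at root]
3. n1.mk = 20  [len(S.lab) + 18]
4. n1.val = true  [true]
5. n2.mk = 0  [0]
6. n2.val = false  [not A₀.val]
7. n3.tag = "kw"  ["kw"]
8. n3.lab = "pp"  ["pp"]
9. n4.fin = 29  [terminal]
10. n3.pre = "mpp"  ["m" ++ S.lab]
11. n5.depth = 20  [terminal]
12. n6.fin = -5  [terminal]
13. n2.acc = false  [A.val == true]
14. n7.live = 10  [A₀.mk * -2 + 50]
15. n7.hot = "pm"  ["pm"]
16. n7.wid = 25  [25]
17. n8.live = 2  [B₀.wid + B₀.live - 33]
18. n8.hot = "qq"  ["qq"]
19. n8.wid = 19  [19]
20. n9.fin = 16  [terminal]
21. n10.fin = 13  [terminal]
22. n11.depth = 20  [terminal]
23. n8.cnt = "wz"  ["wz"]
24. n7.cnt = "pmu"  [B₀.hot ++ "u"]
25. n12.idx = -5  [terminal]
26. n1.acc = true  [d.idx == -5]
27. n13.idx = 0  [terminal]
28. n0.pre = "uxr"  [S.tag ++ "r"]

2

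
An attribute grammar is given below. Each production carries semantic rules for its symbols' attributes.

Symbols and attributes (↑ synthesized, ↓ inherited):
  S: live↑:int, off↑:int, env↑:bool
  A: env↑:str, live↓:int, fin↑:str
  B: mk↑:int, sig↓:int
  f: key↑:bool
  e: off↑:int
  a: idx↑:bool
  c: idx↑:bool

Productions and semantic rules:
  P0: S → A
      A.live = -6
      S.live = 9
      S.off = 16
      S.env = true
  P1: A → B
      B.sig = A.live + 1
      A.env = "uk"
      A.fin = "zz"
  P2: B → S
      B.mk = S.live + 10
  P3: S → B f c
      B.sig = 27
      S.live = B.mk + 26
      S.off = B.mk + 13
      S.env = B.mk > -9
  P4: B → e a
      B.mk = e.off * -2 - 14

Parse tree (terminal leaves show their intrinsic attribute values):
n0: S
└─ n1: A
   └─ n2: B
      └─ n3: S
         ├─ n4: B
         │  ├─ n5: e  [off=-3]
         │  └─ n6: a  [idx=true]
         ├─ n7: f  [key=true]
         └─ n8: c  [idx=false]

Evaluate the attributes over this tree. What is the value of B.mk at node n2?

1. n1.live = -6  [-6]
2. n2.sig = -5  [A.live + 1]
3. n4.sig = 27  [27]
4. n5.off = -3  [terminal]
5. n6.idx = true  [terminal]
6. n4.mk = -8  [e.off * -2 - 14]
7. n7.key = true  [terminal]
8. n8.idx = false  [terminal]
9. n3.live = 18  [B.mk + 26]
10. n3.off = 5  [B.mk + 13]
11. n3.env = true  [B.mk > -9]
12. n2.mk = 28  [S.live + 10]
13. n1.env = "uk"  ["uk"]
14. n1.fin = "zz"  ["zz"]
15. n0.live = 9  [9]
16. n0.off = 16  [16]
17. n0.env = true  [true]

28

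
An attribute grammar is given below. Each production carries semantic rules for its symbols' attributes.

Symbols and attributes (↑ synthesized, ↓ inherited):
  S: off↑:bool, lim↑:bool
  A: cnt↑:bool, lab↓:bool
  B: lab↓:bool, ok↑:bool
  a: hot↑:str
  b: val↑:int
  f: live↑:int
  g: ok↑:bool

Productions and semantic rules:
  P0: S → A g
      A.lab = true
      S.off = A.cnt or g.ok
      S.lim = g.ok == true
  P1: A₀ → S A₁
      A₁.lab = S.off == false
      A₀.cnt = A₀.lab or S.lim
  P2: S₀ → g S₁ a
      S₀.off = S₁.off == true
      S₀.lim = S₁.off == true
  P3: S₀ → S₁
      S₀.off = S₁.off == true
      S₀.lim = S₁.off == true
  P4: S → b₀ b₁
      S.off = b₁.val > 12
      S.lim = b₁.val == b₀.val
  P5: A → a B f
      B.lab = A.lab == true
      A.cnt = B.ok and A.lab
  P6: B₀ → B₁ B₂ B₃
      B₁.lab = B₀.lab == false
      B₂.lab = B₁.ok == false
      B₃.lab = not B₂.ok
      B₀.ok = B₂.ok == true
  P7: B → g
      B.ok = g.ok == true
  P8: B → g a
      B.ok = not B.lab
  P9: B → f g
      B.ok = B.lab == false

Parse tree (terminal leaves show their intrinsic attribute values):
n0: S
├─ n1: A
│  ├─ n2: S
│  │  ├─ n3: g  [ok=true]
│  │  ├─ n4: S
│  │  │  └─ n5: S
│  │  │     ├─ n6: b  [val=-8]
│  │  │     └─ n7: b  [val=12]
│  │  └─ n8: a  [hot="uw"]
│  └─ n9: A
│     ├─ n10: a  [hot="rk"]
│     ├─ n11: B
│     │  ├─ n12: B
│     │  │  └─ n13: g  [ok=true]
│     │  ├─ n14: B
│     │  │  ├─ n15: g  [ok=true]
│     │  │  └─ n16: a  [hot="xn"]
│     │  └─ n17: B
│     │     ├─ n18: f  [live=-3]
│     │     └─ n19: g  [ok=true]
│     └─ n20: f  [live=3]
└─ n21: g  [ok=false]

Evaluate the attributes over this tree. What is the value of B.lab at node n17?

false

1. n1.lab = true  [true]
2. n3.ok = true  [terminal]
3. n6.val = -8  [terminal]
4. n7.val = 12  [terminal]
5. n5.off = false  [b₁.val > 12]
6. n5.lim = false  [b₁.val == b₀.val]
7. n4.off = false  [S₁.off == true]
8. n4.lim = false  [S₁.off == true]
9. n8.hot = "uw"  [terminal]
10. n2.off = false  [S₁.off == true]
11. n2.lim = false  [S₁.off == true]
12. n9.lab = true  [S.off == false]
13. n10.hot = "rk"  [terminal]
14. n11.lab = true  [A.lab == true]
15. n12.lab = false  [B₀.lab == false]
16. n13.ok = true  [terminal]
17. n12.ok = true  [g.ok == true]
18. n14.lab = false  [B₁.ok == false]
19. n15.ok = true  [terminal]
20. n16.hot = "xn"  [terminal]
21. n14.ok = true  [not B.lab]
22. n17.lab = false  [not B₂.ok]
23. n18.live = -3  [terminal]
24. n19.ok = true  [terminal]
25. n17.ok = true  [B.lab == false]
26. n11.ok = true  [B₂.ok == true]
27. n20.live = 3  [terminal]
28. n9.cnt = true  [B.ok and A.lab]
29. n1.cnt = true  [A₀.lab or S.lim]
30. n21.ok = false  [terminal]
31. n0.off = true  [A.cnt or g.ok]
32. n0.lim = false  [g.ok == true]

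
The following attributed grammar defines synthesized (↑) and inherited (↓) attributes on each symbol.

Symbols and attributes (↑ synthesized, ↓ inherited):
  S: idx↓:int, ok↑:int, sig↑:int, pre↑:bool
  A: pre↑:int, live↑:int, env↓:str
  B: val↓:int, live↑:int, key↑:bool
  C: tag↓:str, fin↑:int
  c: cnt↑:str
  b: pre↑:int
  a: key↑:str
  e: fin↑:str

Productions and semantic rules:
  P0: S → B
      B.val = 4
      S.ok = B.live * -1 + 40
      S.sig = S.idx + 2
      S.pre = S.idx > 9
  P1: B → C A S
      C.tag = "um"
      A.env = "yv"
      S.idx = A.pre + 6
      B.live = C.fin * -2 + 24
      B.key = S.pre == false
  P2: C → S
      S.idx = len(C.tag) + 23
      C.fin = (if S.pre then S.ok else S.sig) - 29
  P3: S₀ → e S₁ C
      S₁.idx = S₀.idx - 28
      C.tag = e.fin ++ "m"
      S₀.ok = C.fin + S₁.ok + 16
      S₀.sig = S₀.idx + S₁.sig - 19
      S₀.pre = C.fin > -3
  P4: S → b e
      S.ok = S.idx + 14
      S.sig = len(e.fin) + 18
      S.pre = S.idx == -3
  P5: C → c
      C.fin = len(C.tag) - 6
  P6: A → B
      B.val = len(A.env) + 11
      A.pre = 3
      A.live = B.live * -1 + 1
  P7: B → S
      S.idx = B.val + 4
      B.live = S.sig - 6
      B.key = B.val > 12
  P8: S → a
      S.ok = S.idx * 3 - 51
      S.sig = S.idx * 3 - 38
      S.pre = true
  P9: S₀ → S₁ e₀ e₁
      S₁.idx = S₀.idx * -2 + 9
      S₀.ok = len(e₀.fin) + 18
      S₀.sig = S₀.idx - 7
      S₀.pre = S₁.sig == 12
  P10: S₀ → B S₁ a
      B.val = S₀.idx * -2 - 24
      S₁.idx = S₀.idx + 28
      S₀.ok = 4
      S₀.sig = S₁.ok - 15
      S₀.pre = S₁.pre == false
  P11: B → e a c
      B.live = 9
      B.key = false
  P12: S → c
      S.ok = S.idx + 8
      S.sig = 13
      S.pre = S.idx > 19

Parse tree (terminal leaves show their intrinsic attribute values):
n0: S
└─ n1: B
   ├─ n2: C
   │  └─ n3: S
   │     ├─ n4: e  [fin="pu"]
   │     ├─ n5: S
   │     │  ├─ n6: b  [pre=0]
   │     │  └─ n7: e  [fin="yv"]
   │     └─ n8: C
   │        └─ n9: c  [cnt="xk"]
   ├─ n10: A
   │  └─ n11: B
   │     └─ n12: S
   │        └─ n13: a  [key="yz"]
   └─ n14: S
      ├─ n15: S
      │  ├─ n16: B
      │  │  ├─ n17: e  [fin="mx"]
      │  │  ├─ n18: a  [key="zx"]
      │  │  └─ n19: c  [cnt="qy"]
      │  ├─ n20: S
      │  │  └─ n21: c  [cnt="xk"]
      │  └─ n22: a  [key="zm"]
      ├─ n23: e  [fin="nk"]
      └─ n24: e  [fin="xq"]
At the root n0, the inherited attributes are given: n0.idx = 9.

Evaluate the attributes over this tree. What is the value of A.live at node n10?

1. n0.idx = 9  [given at root]
2. n1.val = 4  [4]
3. n2.tag = "um"  ["um"]
4. n3.idx = 25  [len(C.tag) + 23]
5. n4.fin = "pu"  [terminal]
6. n5.idx = -3  [S₀.idx - 28]
7. n6.pre = 0  [terminal]
8. n7.fin = "yv"  [terminal]
9. n5.ok = 11  [S.idx + 14]
10. n5.sig = 20  [len(e.fin) + 18]
11. n5.pre = true  [S.idx == -3]
12. n8.tag = "pum"  [e.fin ++ "m"]
13. n9.cnt = "xk"  [terminal]
14. n8.fin = -3  [len(C.tag) - 6]
15. n3.ok = 24  [C.fin + S₁.ok + 16]
16. n3.sig = 26  [S₀.idx + S₁.sig - 19]
17. n3.pre = false  [C.fin > -3]
18. n2.fin = -3  [(if S.pre then S.ok else S.sig) - 29]
19. n10.env = "yv"  ["yv"]
20. n11.val = 13  [len(A.env) + 11]
21. n12.idx = 17  [B.val + 4]
22. n13.key = "yz"  [terminal]
23. n12.ok = 0  [S.idx * 3 - 51]
24. n12.sig = 13  [S.idx * 3 - 38]
25. n12.pre = true  [true]
26. n11.live = 7  [S.sig - 6]
27. n11.key = true  [B.val > 12]
28. n10.pre = 3  [3]
29. n10.live = -6  [B.live * -1 + 1]
30. n14.idx = 9  [A.pre + 6]
31. n15.idx = -9  [S₀.idx * -2 + 9]
32. n16.val = -6  [S₀.idx * -2 - 24]
33. n17.fin = "mx"  [terminal]
34. n18.key = "zx"  [terminal]
35. n19.cnt = "qy"  [terminal]
36. n16.live = 9  [9]
37. n16.key = false  [false]
38. n20.idx = 19  [S₀.idx + 28]
39. n21.cnt = "xk"  [terminal]
40. n20.ok = 27  [S.idx + 8]
41. n20.sig = 13  [13]
42. n20.pre = false  [S.idx > 19]
43. n22.key = "zm"  [terminal]
44. n15.ok = 4  [4]
45. n15.sig = 12  [S₁.ok - 15]
46. n15.pre = true  [S₁.pre == false]
47. n23.fin = "nk"  [terminal]
48. n24.fin = "xq"  [terminal]
49. n14.ok = 20  [len(e₀.fin) + 18]
50. n14.sig = 2  [S₀.idx - 7]
51. n14.pre = true  [S₁.sig == 12]
52. n1.live = 30  [C.fin * -2 + 24]
53. n1.key = false  [S.pre == false]
54. n0.ok = 10  [B.live * -1 + 40]
55. n0.sig = 11  [S.idx + 2]
56. n0.pre = false  [S.idx > 9]

-6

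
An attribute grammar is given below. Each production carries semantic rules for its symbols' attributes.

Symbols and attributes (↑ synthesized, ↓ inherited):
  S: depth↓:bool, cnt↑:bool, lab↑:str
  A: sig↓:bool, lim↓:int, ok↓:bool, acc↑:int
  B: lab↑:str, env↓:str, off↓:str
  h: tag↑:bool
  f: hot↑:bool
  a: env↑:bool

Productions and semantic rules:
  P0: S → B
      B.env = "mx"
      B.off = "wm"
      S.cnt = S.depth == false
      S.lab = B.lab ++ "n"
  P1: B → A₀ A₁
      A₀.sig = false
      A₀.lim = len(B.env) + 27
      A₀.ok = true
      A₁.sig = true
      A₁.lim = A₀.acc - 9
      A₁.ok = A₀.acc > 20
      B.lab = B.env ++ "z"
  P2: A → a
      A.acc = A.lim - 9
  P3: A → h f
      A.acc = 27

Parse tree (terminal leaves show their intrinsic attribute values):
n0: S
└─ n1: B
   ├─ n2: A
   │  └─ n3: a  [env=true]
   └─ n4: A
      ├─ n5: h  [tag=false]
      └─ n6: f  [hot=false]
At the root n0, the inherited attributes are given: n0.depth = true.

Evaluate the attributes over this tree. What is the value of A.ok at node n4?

1. n0.depth = true  [given at root]
2. n1.env = "mx"  ["mx"]
3. n1.off = "wm"  ["wm"]
4. n2.sig = false  [false]
5. n2.lim = 29  [len(B.env) + 27]
6. n2.ok = true  [true]
7. n3.env = true  [terminal]
8. n2.acc = 20  [A.lim - 9]
9. n4.sig = true  [true]
10. n4.lim = 11  [A₀.acc - 9]
11. n4.ok = false  [A₀.acc > 20]
12. n5.tag = false  [terminal]
13. n6.hot = false  [terminal]
14. n4.acc = 27  [27]
15. n1.lab = "mxz"  [B.env ++ "z"]
16. n0.cnt = false  [S.depth == false]
17. n0.lab = "mxzn"  [B.lab ++ "n"]

false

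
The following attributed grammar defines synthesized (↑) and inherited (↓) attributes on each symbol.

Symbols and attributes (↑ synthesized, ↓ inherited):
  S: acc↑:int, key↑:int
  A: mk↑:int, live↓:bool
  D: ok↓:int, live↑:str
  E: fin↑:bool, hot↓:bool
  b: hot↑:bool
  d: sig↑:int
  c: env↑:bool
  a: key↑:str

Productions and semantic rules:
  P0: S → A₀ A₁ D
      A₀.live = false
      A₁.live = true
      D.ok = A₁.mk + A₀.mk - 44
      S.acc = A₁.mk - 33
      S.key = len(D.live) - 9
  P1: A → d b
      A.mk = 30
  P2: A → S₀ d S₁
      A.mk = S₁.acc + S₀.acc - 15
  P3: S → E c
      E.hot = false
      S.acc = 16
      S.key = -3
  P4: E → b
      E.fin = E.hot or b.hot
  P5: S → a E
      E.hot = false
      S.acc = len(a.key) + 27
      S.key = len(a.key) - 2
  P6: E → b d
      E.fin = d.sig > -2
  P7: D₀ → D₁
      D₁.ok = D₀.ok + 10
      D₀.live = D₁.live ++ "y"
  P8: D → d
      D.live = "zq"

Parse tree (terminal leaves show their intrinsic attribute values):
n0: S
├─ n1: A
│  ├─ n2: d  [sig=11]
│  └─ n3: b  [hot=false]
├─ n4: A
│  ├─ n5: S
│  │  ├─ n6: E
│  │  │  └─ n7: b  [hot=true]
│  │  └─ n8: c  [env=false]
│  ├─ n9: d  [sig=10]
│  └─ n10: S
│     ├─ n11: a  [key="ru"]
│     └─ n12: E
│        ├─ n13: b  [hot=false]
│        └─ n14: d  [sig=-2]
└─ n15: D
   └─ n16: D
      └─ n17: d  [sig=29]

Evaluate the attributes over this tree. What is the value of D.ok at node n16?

1. n1.live = false  [false]
2. n2.sig = 11  [terminal]
3. n3.hot = false  [terminal]
4. n1.mk = 30  [30]
5. n4.live = true  [true]
6. n6.hot = false  [false]
7. n7.hot = true  [terminal]
8. n6.fin = true  [E.hot or b.hot]
9. n8.env = false  [terminal]
10. n5.acc = 16  [16]
11. n5.key = -3  [-3]
12. n9.sig = 10  [terminal]
13. n11.key = "ru"  [terminal]
14. n12.hot = false  [false]
15. n13.hot = false  [terminal]
16. n14.sig = -2  [terminal]
17. n12.fin = false  [d.sig > -2]
18. n10.acc = 29  [len(a.key) + 27]
19. n10.key = 0  [len(a.key) - 2]
20. n4.mk = 30  [S₁.acc + S₀.acc - 15]
21. n15.ok = 16  [A₁.mk + A₀.mk - 44]
22. n16.ok = 26  [D₀.ok + 10]
23. n17.sig = 29  [terminal]
24. n16.live = "zq"  ["zq"]
25. n15.live = "zqy"  [D₁.live ++ "y"]
26. n0.acc = -3  [A₁.mk - 33]
27. n0.key = -6  [len(D.live) - 9]

26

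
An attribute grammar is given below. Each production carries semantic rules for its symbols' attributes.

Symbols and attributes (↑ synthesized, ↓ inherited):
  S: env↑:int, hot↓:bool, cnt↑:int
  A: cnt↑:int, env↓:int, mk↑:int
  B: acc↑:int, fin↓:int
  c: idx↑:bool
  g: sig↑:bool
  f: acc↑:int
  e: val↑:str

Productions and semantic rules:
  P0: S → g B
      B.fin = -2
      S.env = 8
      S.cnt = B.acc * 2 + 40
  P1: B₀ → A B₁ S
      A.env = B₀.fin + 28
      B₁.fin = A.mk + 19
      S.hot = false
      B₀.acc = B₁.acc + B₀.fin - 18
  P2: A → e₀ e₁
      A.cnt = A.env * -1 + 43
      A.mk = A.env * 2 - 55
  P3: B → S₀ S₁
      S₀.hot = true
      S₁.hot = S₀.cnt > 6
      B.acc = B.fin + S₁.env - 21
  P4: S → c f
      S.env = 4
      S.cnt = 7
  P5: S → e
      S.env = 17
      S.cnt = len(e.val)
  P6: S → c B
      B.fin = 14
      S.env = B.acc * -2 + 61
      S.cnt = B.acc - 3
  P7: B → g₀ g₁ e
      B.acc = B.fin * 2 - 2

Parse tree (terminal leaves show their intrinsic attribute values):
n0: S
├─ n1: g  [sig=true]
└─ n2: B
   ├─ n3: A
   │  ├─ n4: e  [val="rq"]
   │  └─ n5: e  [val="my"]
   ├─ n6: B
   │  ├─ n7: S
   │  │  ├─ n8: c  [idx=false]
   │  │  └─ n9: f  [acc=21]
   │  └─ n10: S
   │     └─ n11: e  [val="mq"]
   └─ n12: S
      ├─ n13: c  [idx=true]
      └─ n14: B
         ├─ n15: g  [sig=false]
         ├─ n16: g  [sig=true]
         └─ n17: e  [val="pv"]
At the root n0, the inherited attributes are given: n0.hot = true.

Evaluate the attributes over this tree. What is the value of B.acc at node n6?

12

1. n0.hot = true  [given at root]
2. n1.sig = true  [terminal]
3. n2.fin = -2  [-2]
4. n3.env = 26  [B₀.fin + 28]
5. n4.val = "rq"  [terminal]
6. n5.val = "my"  [terminal]
7. n3.cnt = 17  [A.env * -1 + 43]
8. n3.mk = -3  [A.env * 2 - 55]
9. n6.fin = 16  [A.mk + 19]
10. n7.hot = true  [true]
11. n8.idx = false  [terminal]
12. n9.acc = 21  [terminal]
13. n7.env = 4  [4]
14. n7.cnt = 7  [7]
15. n10.hot = true  [S₀.cnt > 6]
16. n11.val = "mq"  [terminal]
17. n10.env = 17  [17]
18. n10.cnt = 2  [len(e.val)]
19. n6.acc = 12  [B.fin + S₁.env - 21]
20. n12.hot = false  [false]
21. n13.idx = true  [terminal]
22. n14.fin = 14  [14]
23. n15.sig = false  [terminal]
24. n16.sig = true  [terminal]
25. n17.val = "pv"  [terminal]
26. n14.acc = 26  [B.fin * 2 - 2]
27. n12.env = 9  [B.acc * -2 + 61]
28. n12.cnt = 23  [B.acc - 3]
29. n2.acc = -8  [B₁.acc + B₀.fin - 18]
30. n0.env = 8  [8]
31. n0.cnt = 24  [B.acc * 2 + 40]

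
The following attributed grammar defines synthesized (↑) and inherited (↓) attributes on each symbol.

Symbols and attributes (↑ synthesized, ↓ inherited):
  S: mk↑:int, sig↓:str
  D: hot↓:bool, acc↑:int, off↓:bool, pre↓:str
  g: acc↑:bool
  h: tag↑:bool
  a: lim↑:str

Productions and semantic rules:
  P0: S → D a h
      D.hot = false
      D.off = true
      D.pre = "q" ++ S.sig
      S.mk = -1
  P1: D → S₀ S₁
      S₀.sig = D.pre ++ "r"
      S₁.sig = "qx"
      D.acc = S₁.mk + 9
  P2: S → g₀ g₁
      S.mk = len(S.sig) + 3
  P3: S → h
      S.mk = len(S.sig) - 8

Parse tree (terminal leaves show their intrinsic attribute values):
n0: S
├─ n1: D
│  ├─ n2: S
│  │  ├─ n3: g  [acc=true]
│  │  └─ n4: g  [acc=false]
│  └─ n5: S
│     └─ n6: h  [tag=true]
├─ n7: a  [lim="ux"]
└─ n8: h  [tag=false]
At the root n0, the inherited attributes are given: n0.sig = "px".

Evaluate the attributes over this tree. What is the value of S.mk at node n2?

1. n0.sig = "px"  [given at root]
2. n1.hot = false  [false]
3. n1.off = true  [true]
4. n1.pre = "qpx"  ["q" ++ S.sig]
5. n2.sig = "qpxr"  [D.pre ++ "r"]
6. n3.acc = true  [terminal]
7. n4.acc = false  [terminal]
8. n2.mk = 7  [len(S.sig) + 3]
9. n5.sig = "qx"  ["qx"]
10. n6.tag = true  [terminal]
11. n5.mk = -6  [len(S.sig) - 8]
12. n1.acc = 3  [S₁.mk + 9]
13. n7.lim = "ux"  [terminal]
14. n8.tag = false  [terminal]
15. n0.mk = -1  [-1]

7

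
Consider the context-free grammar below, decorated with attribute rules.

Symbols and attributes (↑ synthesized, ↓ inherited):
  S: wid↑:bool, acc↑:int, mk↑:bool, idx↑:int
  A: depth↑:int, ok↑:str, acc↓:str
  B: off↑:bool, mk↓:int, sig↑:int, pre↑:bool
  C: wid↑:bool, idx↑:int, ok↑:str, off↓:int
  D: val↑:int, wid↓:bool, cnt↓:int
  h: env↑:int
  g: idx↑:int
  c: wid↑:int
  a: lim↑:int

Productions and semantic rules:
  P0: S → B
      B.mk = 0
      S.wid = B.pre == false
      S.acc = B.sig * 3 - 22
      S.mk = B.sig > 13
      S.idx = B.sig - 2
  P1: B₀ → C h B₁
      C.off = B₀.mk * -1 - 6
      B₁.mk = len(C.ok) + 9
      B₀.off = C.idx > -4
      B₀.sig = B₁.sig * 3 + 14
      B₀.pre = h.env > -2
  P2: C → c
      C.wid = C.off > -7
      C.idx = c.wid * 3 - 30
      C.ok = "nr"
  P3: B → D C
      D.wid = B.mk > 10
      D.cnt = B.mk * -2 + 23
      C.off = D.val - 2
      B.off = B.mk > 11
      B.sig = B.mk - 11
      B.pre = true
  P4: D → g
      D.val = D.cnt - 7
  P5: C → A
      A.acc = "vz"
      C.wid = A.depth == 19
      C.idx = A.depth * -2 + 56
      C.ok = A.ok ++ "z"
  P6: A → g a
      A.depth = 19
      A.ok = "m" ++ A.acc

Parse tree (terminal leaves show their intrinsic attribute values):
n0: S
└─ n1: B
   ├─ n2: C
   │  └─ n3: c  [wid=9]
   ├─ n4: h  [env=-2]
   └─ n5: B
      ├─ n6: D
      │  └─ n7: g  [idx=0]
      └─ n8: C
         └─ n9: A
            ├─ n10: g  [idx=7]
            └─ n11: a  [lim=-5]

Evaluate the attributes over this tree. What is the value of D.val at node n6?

1. n1.mk = 0  [0]
2. n2.off = -6  [B₀.mk * -1 - 6]
3. n3.wid = 9  [terminal]
4. n2.wid = true  [C.off > -7]
5. n2.idx = -3  [c.wid * 3 - 30]
6. n2.ok = "nr"  ["nr"]
7. n4.env = -2  [terminal]
8. n5.mk = 11  [len(C.ok) + 9]
9. n6.wid = true  [B.mk > 10]
10. n6.cnt = 1  [B.mk * -2 + 23]
11. n7.idx = 0  [terminal]
12. n6.val = -6  [D.cnt - 7]
13. n8.off = -8  [D.val - 2]
14. n9.acc = "vz"  ["vz"]
15. n10.idx = 7  [terminal]
16. n11.lim = -5  [terminal]
17. n9.depth = 19  [19]
18. n9.ok = "mvz"  ["m" ++ A.acc]
19. n8.wid = true  [A.depth == 19]
20. n8.idx = 18  [A.depth * -2 + 56]
21. n8.ok = "mvzz"  [A.ok ++ "z"]
22. n5.off = false  [B.mk > 11]
23. n5.sig = 0  [B.mk - 11]
24. n5.pre = true  [true]
25. n1.off = true  [C.idx > -4]
26. n1.sig = 14  [B₁.sig * 3 + 14]
27. n1.pre = false  [h.env > -2]
28. n0.wid = true  [B.pre == false]
29. n0.acc = 20  [B.sig * 3 - 22]
30. n0.mk = true  [B.sig > 13]
31. n0.idx = 12  [B.sig - 2]

-6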